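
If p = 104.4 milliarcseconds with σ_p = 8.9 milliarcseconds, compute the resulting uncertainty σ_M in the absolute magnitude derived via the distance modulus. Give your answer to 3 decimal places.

M = m − 5 log₁₀ d + 5 = m + 5 log₁₀ p + 5, so ∂M/∂p = 5/(p ln 10).
σ_M = (5/ln 10) · (σ_p/p) = 2.1715 × 8.9/104.4 = 2.1715 × 0.085249 = 0.18512.

σ_M = 0.185 mag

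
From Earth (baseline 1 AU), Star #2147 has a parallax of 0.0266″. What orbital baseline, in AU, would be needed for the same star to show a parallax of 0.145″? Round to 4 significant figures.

5.451 AU

Parallax scales linearly with baseline: p ∝ B, so B = p_target / p_Earth × 1 AU.
B = 0.145 / 0.0266 = 5.4511 AU.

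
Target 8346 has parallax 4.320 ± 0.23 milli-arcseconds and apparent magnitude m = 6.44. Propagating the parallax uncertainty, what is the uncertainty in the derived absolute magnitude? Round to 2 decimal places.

M = m − 5 log₁₀ d + 5 = m + 5 log₁₀ p + 5, so ∂M/∂p = 5/(p ln 10).
σ_M = (5/ln 10) · (σ_p/p) = 2.1715 × 0.23/4.320 = 2.1715 × 0.053241 = 0.11561.

σ_M = 0.12 mag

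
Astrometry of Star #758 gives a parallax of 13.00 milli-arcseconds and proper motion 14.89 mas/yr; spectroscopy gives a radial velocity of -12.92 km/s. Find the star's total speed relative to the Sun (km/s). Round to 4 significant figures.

14.01 km/s

d = 1/p = 1/0.01300″ = 76.923 pc.
μ = 14.89 mas/yr = 0.01489 ″/yr.
v_t = 4.740 μ d = 4.740 × 0.01489 × 76.923 = 5.4291 km/s.
v = √(v_r² + v_t²) = √((-12.92)² + 5.4291²) = √196.402 = 14.014 km/s.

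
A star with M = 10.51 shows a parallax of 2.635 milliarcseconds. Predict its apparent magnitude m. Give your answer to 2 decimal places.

d = 1/p = 1/0.002635″ = 379.51 pc.
m − M = 5 log₁₀ d − 5 = 5 log₁₀(379.51) − 5 = 12.8961 − 5 = 7.8961.
m = M + (m − M) = 10.51 + 7.8961 = 18.41.

m = 18.41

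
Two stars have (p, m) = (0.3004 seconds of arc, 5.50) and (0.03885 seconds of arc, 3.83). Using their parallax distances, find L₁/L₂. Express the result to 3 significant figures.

L₁/L₂ = 0.00359

d₁ = 1/p₁ = 1/0.3004″ = 3.3289 pc; d₂ = 1/p₂ = 1/0.03885″ = 25.74 pc.
M₁ = m₁ − 5 log₁₀ d₁ + 5 = 5.50 − 2.6115 + 5 = 7.8885.
M₂ = 3.83 − 7.0530 + 5 = 1.7770.
L₁/L₂ = 10^(0.4(M₂ − M₁)) = 10^(0.4 × (-6.1115)) = 10^(-2.44460) = 0.0035925.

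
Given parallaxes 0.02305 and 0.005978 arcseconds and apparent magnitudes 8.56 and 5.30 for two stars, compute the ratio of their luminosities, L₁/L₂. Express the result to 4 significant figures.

L₁/L₂ = 0.003340

d₁ = 1/p₁ = 1/0.02305″ = 43.384 pc; d₂ = 1/p₂ = 1/0.005978″ = 167.28 pc.
M₁ = m₁ − 5 log₁₀ d₁ + 5 = 8.56 − 8.1866 + 5 = 5.3734.
M₂ = 5.30 − 11.1172 + 5 = -0.8172.
L₁/L₂ = 10^(0.4(M₂ − M₁)) = 10^(0.4 × (-6.1906)) = 10^(-2.47624) = 0.0033401.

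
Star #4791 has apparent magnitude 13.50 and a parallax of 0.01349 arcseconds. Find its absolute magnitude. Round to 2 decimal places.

d = 1/p = 1/0.01349″ = 74.129 pc.
m − M = 5 log₁₀(74.129) − 5 = 9.3499 − 5 = 4.3499.
M = m − (m − M) = 13.50 − 4.3499 = 9.15.

M = 9.15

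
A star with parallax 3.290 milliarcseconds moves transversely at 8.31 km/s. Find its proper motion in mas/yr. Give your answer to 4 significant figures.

d = 1/p = 1/0.003290″ = 303.95 pc.
μ = v_t / (4.74 d) = 8.31 / (4.74 × 303.95) = 8.31 / 1440.7 = 0.005768 ″/yr = 5.768 mas/yr.

5.768 mas/yr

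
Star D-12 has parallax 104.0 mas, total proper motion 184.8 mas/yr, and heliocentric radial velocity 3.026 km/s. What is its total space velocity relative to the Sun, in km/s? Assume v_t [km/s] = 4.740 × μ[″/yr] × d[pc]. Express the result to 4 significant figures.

8.950 km/s

d = 1/p = 1/0.1040″ = 9.6154 pc.
μ = 184.8 mas/yr = 0.1848 ″/yr.
v_t = 4.740 μ d = 4.740 × 0.1848 × 9.6154 = 8.4226 km/s.
v = √(v_r² + v_t²) = √(3.026² + 8.4226²) = √80.0969 = 8.9497 km/s.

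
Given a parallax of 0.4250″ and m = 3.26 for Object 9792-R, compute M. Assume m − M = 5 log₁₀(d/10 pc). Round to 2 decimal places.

M = 6.40

d = 1/p = 1/0.4250″ = 2.3529 pc.
m − M = 5 log₁₀(2.3529) − 5 = 1.8580 − 5 = -3.1420.
M = m − (m − M) = 3.26 − (-3.1420) = 6.40.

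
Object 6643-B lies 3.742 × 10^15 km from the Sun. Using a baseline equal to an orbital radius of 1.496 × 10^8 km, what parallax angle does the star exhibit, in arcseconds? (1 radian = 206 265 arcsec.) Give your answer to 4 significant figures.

0.008246 arcsec

θ ≈ B/d = (1.496 × 10^8) / (3.742 × 10^15) = 3.9979 × 10^-8 rad.
In arcseconds: 3.9979 × 10^-8 × 206265 = 0.0082463″.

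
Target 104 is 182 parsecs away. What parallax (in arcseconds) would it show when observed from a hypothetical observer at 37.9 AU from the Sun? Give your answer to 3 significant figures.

0.208 arcsec

p (arcsec) = B (AU) / d (pc).
p = 37.9 / 182 = 0.20824 arcsec.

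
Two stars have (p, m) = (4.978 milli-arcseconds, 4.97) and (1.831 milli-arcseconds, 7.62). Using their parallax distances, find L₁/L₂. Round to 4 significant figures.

L₁/L₂ = 1.553

d₁ = 1/p₁ = 1/0.004978″ = 200.88 pc; d₂ = 1/p₂ = 1/0.001831″ = 546.15 pc.
M₁ = m₁ − 5 log₁₀ d₁ + 5 = 4.97 − 11.5147 + 5 = -1.5447.
M₂ = 7.62 − 13.6866 + 5 = -1.0666.
L₁/L₂ = 10^(0.4(M₂ − M₁)) = 10^(0.4 × 0.4781) = 10^0.19124 = 1.5532.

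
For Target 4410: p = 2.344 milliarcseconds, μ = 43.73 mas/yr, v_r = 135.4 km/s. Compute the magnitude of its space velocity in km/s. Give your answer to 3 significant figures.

162 km/s

d = 1/p = 1/0.002344″ = 426.62 pc.
μ = 43.73 mas/yr = 0.04373 ″/yr.
v_t = 4.740 μ d = 4.740 × 0.04373 × 426.62 = 88.43 km/s.
v = √(v_r² + v_t²) = √(135.4² + 88.43²) = √26153 = 161.72 km/s.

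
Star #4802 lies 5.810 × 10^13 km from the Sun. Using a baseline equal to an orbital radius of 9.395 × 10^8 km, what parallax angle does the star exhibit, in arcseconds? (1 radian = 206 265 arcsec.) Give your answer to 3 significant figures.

θ ≈ B/d = (9.395 × 10^8) / (5.810 × 10^13) = 1.6170 × 10^-5 rad.
In arcseconds: 1.6170 × 10^-5 × 206265 = 3.3353″.

3.34 arcsec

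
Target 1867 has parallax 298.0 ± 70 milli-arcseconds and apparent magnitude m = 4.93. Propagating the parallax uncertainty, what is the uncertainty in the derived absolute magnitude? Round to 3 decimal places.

σ_M = 0.510 mag

M = m − 5 log₁₀ d + 5 = m + 5 log₁₀ p + 5, so ∂M/∂p = 5/(p ln 10).
σ_M = (5/ln 10) · (σ_p/p) = 2.1715 × 70/298.0 = 2.1715 × 0.2349 = 0.51009.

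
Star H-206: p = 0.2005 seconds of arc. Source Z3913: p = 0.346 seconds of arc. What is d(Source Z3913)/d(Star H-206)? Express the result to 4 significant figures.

0.5795

Since d = 1/p, d_B/d_A = p_A/p_B.
= 0.2005 / 0.346 = 0.57948.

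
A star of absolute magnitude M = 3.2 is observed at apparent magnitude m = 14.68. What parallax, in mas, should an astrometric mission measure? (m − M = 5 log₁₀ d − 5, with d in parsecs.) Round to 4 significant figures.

m − M = 14.68 − 3.2 = 11.48.
d = 10^((m−M)/5 + 1) = 10^3.296 = 1977 pc.
p = 1/d = 1/1977 = 0.00050582 arcsec = 0.50582 mas.

0.5058 mas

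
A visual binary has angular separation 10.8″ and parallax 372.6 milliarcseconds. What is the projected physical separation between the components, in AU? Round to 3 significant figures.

29.0 AU

d = 1/p = 1/0.3726″ = 2.6838 pc.
At distance d (pc), an angle of θ arcsec spans θ·d AU: s = 10.8 × 2.6838 = 28.985 AU.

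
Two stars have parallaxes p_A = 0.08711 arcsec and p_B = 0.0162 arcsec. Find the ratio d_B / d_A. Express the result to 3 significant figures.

5.38

Since d = 1/p, d_B/d_A = p_A/p_B.
= 0.08711 / 0.0162 = 5.3772.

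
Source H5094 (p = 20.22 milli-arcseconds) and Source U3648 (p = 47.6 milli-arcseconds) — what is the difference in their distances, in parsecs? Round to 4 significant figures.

d_A = 1/0.02022″ = 49.456 pc; d_B = 1/0.04760″ = 21.008 pc.
|d_B − d_A| = |21.008 − 49.456| = 28.448 pc.

28.45 pc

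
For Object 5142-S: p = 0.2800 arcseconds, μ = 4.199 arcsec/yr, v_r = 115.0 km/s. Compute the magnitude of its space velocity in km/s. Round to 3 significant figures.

d = 1/p = 1/0.2800″ = 3.5714 pc.
v_t = 4.740 μ d = 4.740 × 4.199 × 3.5714 = 71.083 km/s.
v = √(v_r² + v_t²) = √(115.0² + 71.083²) = √18277.8 = 135.2 km/s.

135 km/s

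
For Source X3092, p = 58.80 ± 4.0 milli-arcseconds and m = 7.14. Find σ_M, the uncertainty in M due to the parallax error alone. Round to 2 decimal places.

σ_M = 0.15 mag

M = m − 5 log₁₀ d + 5 = m + 5 log₁₀ p + 5, so ∂M/∂p = 5/(p ln 10).
σ_M = (5/ln 10) · (σ_p/p) = 2.1715 × 4.0/58.80 = 2.1715 × 0.068027 = 0.14772.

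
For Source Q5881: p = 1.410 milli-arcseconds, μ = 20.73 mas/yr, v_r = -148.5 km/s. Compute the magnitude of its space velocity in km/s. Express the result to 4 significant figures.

d = 1/p = 1/0.001410″ = 709.22 pc.
μ = 20.73 mas/yr = 0.02073 ″/yr.
v_t = 4.740 μ d = 4.740 × 0.02073 × 709.22 = 69.688 km/s.
v = √(v_r² + v_t²) = √((-148.5)² + 69.688²) = √26908.7 = 164.04 km/s.

164.0 km/s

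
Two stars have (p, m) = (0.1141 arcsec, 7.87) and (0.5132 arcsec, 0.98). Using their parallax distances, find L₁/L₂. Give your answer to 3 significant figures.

L₁/L₂ = 0.0355

d₁ = 1/p₁ = 1/0.1141″ = 8.7642 pc; d₂ = 1/p₂ = 1/0.5132″ = 1.9486 pc.
M₁ = m₁ − 5 log₁₀ d₁ + 5 = 7.87 − 4.7136 + 5 = 8.1564.
M₂ = 0.98 − 1.4486 + 5 = 4.5314.
L₁/L₂ = 10^(0.4(M₂ − M₁)) = 10^(0.4 × (-3.6250)) = 10^(-1.45000) = 0.035481.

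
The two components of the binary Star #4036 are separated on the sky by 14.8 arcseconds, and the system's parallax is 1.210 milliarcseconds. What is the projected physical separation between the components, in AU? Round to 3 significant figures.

d = 1/p = 1/0.001210″ = 826.45 pc.
At distance d (pc), an angle of θ arcsec spans θ·d AU: s = 14.8 × 826.45 = 12231 AU.

12200 AU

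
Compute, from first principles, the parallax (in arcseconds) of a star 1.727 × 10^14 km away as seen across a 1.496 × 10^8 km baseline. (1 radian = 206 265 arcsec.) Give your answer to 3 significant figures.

0.179 arcsec

θ ≈ B/d = (1.496 × 10^8) / (1.727 × 10^14) = 8.6624 × 10^-7 rad.
In arcseconds: 8.6624 × 10^-7 × 206265 = 0.17867″.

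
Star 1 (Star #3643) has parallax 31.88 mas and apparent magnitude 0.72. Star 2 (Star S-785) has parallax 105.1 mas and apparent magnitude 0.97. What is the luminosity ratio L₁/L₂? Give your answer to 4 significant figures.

d₁ = 1/p₁ = 1/0.03188″ = 31.368 pc; d₂ = 1/p₂ = 1/0.1051″ = 9.5147 pc.
M₁ = m₁ − 5 log₁₀ d₁ + 5 = 0.72 − 7.4824 + 5 = -1.7624.
M₂ = 0.97 − 4.8920 + 5 = 1.0780.
L₁/L₂ = 10^(0.4(M₂ − M₁)) = 10^(0.4 × 2.8404) = 10^1.13616 = 13.682.

L₁/L₂ = 13.68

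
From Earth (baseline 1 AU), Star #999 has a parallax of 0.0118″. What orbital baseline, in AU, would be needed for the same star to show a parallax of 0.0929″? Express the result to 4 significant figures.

7.873 AU

Parallax scales linearly with baseline: p ∝ B, so B = p_target / p_Earth × 1 AU.
B = 0.0929 / 0.0118 = 7.8729 AU.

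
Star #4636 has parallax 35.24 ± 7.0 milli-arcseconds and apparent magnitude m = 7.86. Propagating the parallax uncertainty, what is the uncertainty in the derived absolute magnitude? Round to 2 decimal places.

M = m − 5 log₁₀ d + 5 = m + 5 log₁₀ p + 5, so ∂M/∂p = 5/(p ln 10).
σ_M = (5/ln 10) · (σ_p/p) = 2.1715 × 7.0/35.24 = 2.1715 × 0.19864 = 0.43135.

σ_M = 0.43 mag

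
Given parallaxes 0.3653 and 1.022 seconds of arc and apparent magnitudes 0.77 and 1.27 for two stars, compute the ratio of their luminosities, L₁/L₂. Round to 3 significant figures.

L₁/L₂ = 12.4

d₁ = 1/p₁ = 1/0.3653″ = 2.7375 pc; d₂ = 1/p₂ = 1/1.022″ = 0.97847 pc.
M₁ = m₁ − 5 log₁₀ d₁ + 5 = 0.77 − 2.1868 + 5 = 3.5832.
M₂ = 1.27 − (-0.0473) + 5 = 6.3173.
L₁/L₂ = 10^(0.4(M₂ − M₁)) = 10^(0.4 × 2.7341) = 10^1.09364 = 12.406.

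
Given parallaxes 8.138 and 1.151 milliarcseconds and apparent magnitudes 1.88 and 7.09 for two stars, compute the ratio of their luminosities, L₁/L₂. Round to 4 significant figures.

L₁/L₂ = 2.427

d₁ = 1/p₁ = 1/0.008138″ = 122.88 pc; d₂ = 1/p₂ = 1/0.001151″ = 868.81 pc.
M₁ = m₁ − 5 log₁₀ d₁ + 5 = 1.88 − 10.4474 + 5 = -3.5674.
M₂ = 7.09 − 14.6946 + 5 = -2.6046.
L₁/L₂ = 10^(0.4(M₂ − M₁)) = 10^(0.4 × 0.9628) = 10^0.38512 = 2.4273.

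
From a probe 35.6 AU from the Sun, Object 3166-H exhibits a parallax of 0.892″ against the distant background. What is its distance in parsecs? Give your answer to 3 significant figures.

39.9 pc

With baseline B (in AU) and parallax p (in arcsec), d = B/p parsecs.
d = 35.6 / 0.892 = 39.91 pc.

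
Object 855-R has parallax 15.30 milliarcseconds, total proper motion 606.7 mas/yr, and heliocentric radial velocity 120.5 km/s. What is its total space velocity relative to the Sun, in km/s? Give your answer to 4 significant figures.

223.3 km/s

d = 1/p = 1/0.01530″ = 65.359 pc.
μ = 606.7 mas/yr = 0.6067 ″/yr.
v_t = 4.740 μ d = 4.740 × 0.6067 × 65.359 = 187.96 km/s.
v = √(v_r² + v_t²) = √(120.5² + 187.96²) = √49849.2 = 223.27 km/s.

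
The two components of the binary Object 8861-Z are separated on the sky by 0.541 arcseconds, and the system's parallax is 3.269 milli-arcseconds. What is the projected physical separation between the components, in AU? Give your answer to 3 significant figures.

165 AU

d = 1/p = 1/0.003269″ = 305.9 pc.
At distance d (pc), an angle of θ arcsec spans θ·d AU: s = 0.541 × 305.9 = 165.49 AU.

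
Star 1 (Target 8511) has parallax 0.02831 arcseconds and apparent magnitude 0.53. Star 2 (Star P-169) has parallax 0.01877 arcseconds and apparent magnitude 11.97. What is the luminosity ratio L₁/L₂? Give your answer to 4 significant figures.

L₁/L₂ = 16560

d₁ = 1/p₁ = 1/0.02831″ = 35.323 pc; d₂ = 1/p₂ = 1/0.01877″ = 53.277 pc.
M₁ = m₁ − 5 log₁₀ d₁ + 5 = 0.53 − 7.7403 + 5 = -2.2103.
M₂ = 11.97 − 8.6327 + 5 = 8.3373.
L₁/L₂ = 10^(0.4(M₂ − M₁)) = 10^(0.4 × 10.5476) = 10^4.21904 = 16559.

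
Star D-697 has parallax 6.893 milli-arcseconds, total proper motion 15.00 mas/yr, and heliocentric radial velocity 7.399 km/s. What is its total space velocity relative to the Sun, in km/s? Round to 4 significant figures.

d = 1/p = 1/0.006893″ = 145.07 pc.
μ = 15.00 mas/yr = 0.01500 ″/yr.
v_t = 4.740 μ d = 4.740 × 0.01500 × 145.07 = 10.314 km/s.
v = √(v_r² + v_t²) = √(7.399² + 10.314²) = √161.124 = 12.693 km/s.

12.69 km/s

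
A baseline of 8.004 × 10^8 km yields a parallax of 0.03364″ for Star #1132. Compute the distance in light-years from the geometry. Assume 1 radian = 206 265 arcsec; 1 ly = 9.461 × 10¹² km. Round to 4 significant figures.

518.7 ly

θ = 0.03364″ = 0.03364/206265 = 1.6309 × 10^-7 rad.
d = B/θ = (8.004 × 10^8) / (1.6309 × 10^-7) = 4.9077 × 10^15 km = (4.9077 × 10^15) / (9.461 × 10^12) ly = 518.73 ly.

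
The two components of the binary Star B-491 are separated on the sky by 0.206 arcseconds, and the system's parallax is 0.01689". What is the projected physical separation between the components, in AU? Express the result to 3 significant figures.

d = 1/p = 1/0.01689″ = 59.207 pc.
At distance d (pc), an angle of θ arcsec spans θ·d AU: s = 0.206 × 59.207 = 12.197 AU.

12.2 AU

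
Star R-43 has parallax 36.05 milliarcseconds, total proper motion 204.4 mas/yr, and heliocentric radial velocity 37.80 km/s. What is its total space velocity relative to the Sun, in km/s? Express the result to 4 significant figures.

d = 1/p = 1/0.03605″ = 27.739 pc.
μ = 204.4 mas/yr = 0.2044 ″/yr.
v_t = 4.740 μ d = 4.740 × 0.2044 × 27.739 = 26.875 km/s.
v = √(v_r² + v_t²) = √(37.80² + 26.875²) = √2151.11 = 46.38 km/s.

46.38 km/s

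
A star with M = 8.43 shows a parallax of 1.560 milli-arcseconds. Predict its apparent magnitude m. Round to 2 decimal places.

m = 17.46

d = 1/p = 1/0.001560″ = 641.03 pc.
m − M = 5 log₁₀ d − 5 = 5 log₁₀(641.03) − 5 = 14.0344 − 5 = 9.0344.
m = M + (m − M) = 8.43 + 9.0344 = 17.46.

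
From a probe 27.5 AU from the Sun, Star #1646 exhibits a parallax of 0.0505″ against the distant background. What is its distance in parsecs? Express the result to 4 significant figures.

With baseline B (in AU) and parallax p (in arcsec), d = B/p parsecs.
d = 27.5 / 0.0505 = 544.55 pc.

544.6 pc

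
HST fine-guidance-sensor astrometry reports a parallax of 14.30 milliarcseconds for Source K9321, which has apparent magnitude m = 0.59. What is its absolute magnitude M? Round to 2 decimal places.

M = -3.63

d = 1/p = 1/0.01430″ = 69.93 pc.
m − M = 5 log₁₀(69.93) − 5 = 9.2233 − 5 = 4.2233.
M = m − (m − M) = 0.59 − 4.2233 = -3.63.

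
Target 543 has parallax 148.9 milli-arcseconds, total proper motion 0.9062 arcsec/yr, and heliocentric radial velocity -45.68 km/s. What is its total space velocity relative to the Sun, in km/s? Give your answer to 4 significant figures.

d = 1/p = 1/0.1489″ = 6.7159 pc.
v_t = 4.740 μ d = 4.740 × 0.9062 × 6.7159 = 28.847 km/s.
v = √(v_r² + v_t²) = √((-45.68)² + 28.847²) = √2918.81 = 54.026 km/s.

54.03 km/s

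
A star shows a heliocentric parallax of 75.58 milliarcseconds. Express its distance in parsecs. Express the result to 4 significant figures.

13.23 pc

p = 75.58 milliarcseconds = 0.07558 arcsec.
d = 1/p = 1/0.07558 = 13.231 pc.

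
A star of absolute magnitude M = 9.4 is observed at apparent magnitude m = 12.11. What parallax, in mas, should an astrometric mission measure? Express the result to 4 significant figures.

28.71 mas

m − M = 12.11 − 9.4 = 2.71.
d = 10^((m−M)/5 + 1) = 10^1.542 = 34.834 pc.
p = 1/d = 1/34.834 = 0.028708 arcsec = 28.708 mas.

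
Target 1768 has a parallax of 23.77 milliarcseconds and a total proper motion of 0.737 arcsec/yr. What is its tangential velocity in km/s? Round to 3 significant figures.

147 km/s

d = 1/p = 1/0.02377″ = 42.07 pc.
v_t = 4.74 × μ × d = 4.74 × 0.737 × 42.07 = 146.97 km/s.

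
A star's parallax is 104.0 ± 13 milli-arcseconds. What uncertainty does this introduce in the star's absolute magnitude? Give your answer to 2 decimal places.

σ_M = 0.27 mag

M = m − 5 log₁₀ d + 5 = m + 5 log₁₀ p + 5, so ∂M/∂p = 5/(p ln 10).
σ_M = (5/ln 10) · (σ_p/p) = 2.1715 × 13/104.0 = 2.1715 × 0.125 = 0.27144.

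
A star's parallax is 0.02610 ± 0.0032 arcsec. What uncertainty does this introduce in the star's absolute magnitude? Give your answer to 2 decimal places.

M = m − 5 log₁₀ d + 5 = m + 5 log₁₀ p + 5, so ∂M/∂p = 5/(p ln 10).
σ_M = (5/ln 10) · (σ_p/p) = 2.1715 × 0.0032/0.02610 = 2.1715 × 0.12261 = 0.26625.

σ_M = 0.27 mag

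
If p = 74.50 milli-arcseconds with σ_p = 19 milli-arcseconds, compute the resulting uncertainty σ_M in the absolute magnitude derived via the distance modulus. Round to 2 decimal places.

M = m − 5 log₁₀ d + 5 = m + 5 log₁₀ p + 5, so ∂M/∂p = 5/(p ln 10).
σ_M = (5/ln 10) · (σ_p/p) = 2.1715 × 19/74.50 = 2.1715 × 0.25503 = 0.5538.

σ_M = 0.55 mag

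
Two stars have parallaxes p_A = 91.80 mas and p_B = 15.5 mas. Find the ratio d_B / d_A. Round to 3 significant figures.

Since d = 1/p, d_B/d_A = p_A/p_B.
= 91.80 / 15.5 = 5.9226.

5.92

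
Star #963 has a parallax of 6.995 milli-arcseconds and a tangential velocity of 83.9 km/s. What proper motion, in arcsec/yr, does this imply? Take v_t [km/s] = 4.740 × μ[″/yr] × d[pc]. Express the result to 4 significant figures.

d = 1/p = 1/0.006995″ = 142.96 pc.
μ = v_t / (4.74 d) = 83.9 / (4.74 × 142.96) = 83.9 / 677.63 = 0.12381 ″/yr.

0.1238 arcsec/yr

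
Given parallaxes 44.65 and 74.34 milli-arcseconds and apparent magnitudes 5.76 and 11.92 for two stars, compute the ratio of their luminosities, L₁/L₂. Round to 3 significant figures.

L₁/L₂ = 807

d₁ = 1/p₁ = 1/0.04465″ = 22.396 pc; d₂ = 1/p₂ = 1/0.07434″ = 13.452 pc.
M₁ = m₁ − 5 log₁₀ d₁ + 5 = 5.76 − 6.7509 + 5 = 4.0091.
M₂ = 11.92 − 5.6439 + 5 = 11.2761.
L₁/L₂ = 10^(0.4(M₂ − M₁)) = 10^(0.4 × 7.2670) = 10^2.90680 = 806.86.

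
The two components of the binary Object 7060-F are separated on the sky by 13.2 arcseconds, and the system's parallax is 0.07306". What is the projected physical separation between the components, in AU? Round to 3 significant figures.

181 AU

d = 1/p = 1/0.07306″ = 13.687 pc.
At distance d (pc), an angle of θ arcsec spans θ·d AU: s = 13.2 × 13.687 = 180.67 AU.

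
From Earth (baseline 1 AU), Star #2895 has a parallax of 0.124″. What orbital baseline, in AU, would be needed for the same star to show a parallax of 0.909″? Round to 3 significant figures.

Parallax scales linearly with baseline: p ∝ B, so B = p_target / p_Earth × 1 AU.
B = 0.909 / 0.124 = 7.3306 AU.

7.33 AU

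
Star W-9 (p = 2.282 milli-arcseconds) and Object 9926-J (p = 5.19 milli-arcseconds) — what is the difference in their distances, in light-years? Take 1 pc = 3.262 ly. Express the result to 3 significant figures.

d_A = 1/0.002282″ = 438.21 pc; d_B = 1/0.005190″ = 192.68 pc.
|d_B − d_A| = |192.68 − 438.21| = 245.53 pc = 245.53 × 3.262 ly = 800.92 ly.

801 ly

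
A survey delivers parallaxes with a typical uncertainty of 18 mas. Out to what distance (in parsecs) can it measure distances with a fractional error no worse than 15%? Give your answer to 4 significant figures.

σ_d/d = σ_p/p, so the condition is σ_p/p ≤ 0.15, i.e. p ≥ σ_p/0.15.
p_min = 18/0.15 = 120 mas = 0.12 arcsec.
d_max = 1/p_min = 1/0.12 = 8.3333 pc.

8.333 pc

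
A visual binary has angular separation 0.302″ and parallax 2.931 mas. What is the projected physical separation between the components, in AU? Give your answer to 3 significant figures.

103 AU

d = 1/p = 1/0.002931″ = 341.18 pc.
At distance d (pc), an angle of θ arcsec spans θ·d AU: s = 0.302 × 341.18 = 103.04 AU.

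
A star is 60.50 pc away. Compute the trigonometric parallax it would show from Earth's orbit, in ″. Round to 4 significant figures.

p = 1/d = 1/60.5 = 0.016529 arcsec.

0.01653 ″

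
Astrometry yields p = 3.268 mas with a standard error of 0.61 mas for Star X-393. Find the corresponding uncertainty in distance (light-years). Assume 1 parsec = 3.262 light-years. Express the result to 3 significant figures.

d = 1/p, so σ_d = σ_p / p².
σ_d = 0.000610 / (0.003268)² = 0.000610 / 0.00001068 = 57.116 pc = 57.116 × 3.262 ly = 186.31 ly.

186 ly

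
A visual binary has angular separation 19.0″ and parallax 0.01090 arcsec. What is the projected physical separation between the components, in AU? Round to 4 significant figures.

d = 1/p = 1/0.01090″ = 91.743 pc.
At distance d (pc), an angle of θ arcsec spans θ·d AU: s = 19.0 × 91.743 = 1743.1 AU.

1743 AU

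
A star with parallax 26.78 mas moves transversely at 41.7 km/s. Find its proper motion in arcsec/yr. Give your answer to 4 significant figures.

0.2356 arcsec/yr

d = 1/p = 1/0.02678″ = 37.341 pc.
μ = v_t / (4.74 d) = 41.7 / (4.74 × 37.341) = 41.7 / 177 = 0.23559 ″/yr.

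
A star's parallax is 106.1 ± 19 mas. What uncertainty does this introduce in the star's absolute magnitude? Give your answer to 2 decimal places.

M = m − 5 log₁₀ d + 5 = m + 5 log₁₀ p + 5, so ∂M/∂p = 5/(p ln 10).
σ_M = (5/ln 10) · (σ_p/p) = 2.1715 × 19/106.1 = 2.1715 × 0.17908 = 0.38887.

σ_M = 0.39 mag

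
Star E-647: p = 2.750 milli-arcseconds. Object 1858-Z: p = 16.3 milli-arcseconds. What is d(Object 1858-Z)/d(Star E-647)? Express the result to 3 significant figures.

Since d = 1/p, d_B/d_A = p_A/p_B.
= 2.750 / 16.3 = 0.16871.

0.169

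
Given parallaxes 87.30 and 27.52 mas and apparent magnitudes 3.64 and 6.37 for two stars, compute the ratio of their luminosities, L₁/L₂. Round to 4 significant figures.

L₁/L₂ = 1.228

d₁ = 1/p₁ = 1/0.08730″ = 11.455 pc; d₂ = 1/p₂ = 1/0.02752″ = 36.337 pc.
M₁ = m₁ − 5 log₁₀ d₁ + 5 = 3.64 − 5.2950 + 5 = 3.3450.
M₂ = 6.37 − 7.8017 + 5 = 3.5683.
L₁/L₂ = 10^(0.4(M₂ − M₁)) = 10^(0.4 × 0.2233) = 10^0.08932 = 1.2283.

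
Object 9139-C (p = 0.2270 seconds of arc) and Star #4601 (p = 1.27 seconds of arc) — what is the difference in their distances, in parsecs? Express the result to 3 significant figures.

3.62 pc

d_A = 1/0.2270″ = 4.4053 pc; d_B = 1/1.270″ = 0.7874 pc.
|d_B − d_A| = |0.7874 − 4.4053| = 3.6179 pc.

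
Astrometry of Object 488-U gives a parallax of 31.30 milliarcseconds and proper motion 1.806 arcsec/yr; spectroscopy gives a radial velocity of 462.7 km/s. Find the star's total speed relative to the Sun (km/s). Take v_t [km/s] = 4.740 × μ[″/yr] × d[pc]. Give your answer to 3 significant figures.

d = 1/p = 1/0.03130″ = 31.949 pc.
v_t = 4.740 μ d = 4.740 × 1.806 × 31.949 = 273.5 km/s.
v = √(v_r² + v_t²) = √(462.7² + 273.5²) = √288894 = 537.49 km/s.

537 km/s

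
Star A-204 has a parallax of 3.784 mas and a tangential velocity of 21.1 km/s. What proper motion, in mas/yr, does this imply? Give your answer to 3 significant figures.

d = 1/p = 1/0.003784″ = 264.27 pc.
μ = v_t / (4.74 d) = 21.1 / (4.74 × 264.27) = 21.1 / 1252.6 = 0.016845 ″/yr = 16.845 mas/yr.

16.8 mas/yr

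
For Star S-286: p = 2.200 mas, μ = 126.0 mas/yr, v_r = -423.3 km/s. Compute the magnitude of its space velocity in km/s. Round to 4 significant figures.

d = 1/p = 1/0.002200″ = 454.55 pc.
μ = 126.0 mas/yr = 0.1260 ″/yr.
v_t = 4.740 μ d = 4.740 × 0.1260 × 454.55 = 271.48 km/s.
v = √(v_r² + v_t²) = √((-423.3)² + 271.48²) = √252884 = 502.88 km/s.

502.9 km/s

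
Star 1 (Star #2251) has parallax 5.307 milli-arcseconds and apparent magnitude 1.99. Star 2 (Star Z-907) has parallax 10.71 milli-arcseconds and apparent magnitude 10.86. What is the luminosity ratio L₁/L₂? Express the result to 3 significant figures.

L₁/L₂ = 14400

d₁ = 1/p₁ = 1/0.005307″ = 188.43 pc; d₂ = 1/p₂ = 1/0.01071″ = 93.371 pc.
M₁ = m₁ − 5 log₁₀ d₁ + 5 = 1.99 − 11.3758 + 5 = -4.3858.
M₂ = 10.86 − 9.8511 + 5 = 6.0089.
L₁/L₂ = 10^(0.4(M₂ − M₁)) = 10^(0.4 × 10.3947) = 10^4.15788 = 14384.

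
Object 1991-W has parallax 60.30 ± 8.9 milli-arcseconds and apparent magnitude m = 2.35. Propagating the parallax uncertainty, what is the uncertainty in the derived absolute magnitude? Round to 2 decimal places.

σ_M = 0.32 mag

M = m − 5 log₁₀ d + 5 = m + 5 log₁₀ p + 5, so ∂M/∂p = 5/(p ln 10).
σ_M = (5/ln 10) · (σ_p/p) = 2.1715 × 8.9/60.30 = 2.1715 × 0.1476 = 0.32051.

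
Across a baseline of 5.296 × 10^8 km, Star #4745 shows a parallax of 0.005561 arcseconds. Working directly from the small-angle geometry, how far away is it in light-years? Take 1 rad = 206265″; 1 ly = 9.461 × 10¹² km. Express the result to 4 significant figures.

2076 ly

θ = 0.005561″ = 0.005561/206265 = 2.6960 × 10^-8 rad.
d = B/θ = (5.296 × 10^8) / (2.6960 × 10^-8) = 1.9644 × 10^16 km = (1.9644 × 10^16) / (9.461 × 10^12) ly = 2076.3 ly.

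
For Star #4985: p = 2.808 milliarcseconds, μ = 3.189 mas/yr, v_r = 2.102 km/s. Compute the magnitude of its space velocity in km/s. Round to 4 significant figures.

5.779 km/s

d = 1/p = 1/0.002808″ = 356.13 pc.
μ = 3.189 mas/yr = 0.003189 ″/yr.
v_t = 4.740 μ d = 4.740 × 0.003189 × 356.13 = 5.3832 km/s.
v = √(v_r² + v_t²) = √(2.102² + 5.3832²) = √33.3972 = 5.779 km/s.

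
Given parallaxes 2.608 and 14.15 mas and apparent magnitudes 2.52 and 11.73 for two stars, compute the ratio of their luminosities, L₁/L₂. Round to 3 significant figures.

L₁/L₂ = 142000

d₁ = 1/p₁ = 1/0.002608″ = 383.44 pc; d₂ = 1/p₂ = 1/0.01415″ = 70.671 pc.
M₁ = m₁ − 5 log₁₀ d₁ + 5 = 2.52 − 12.9185 + 5 = -5.3985.
M₂ = 11.73 − 9.2462 + 5 = 7.4838.
L₁/L₂ = 10^(0.4(M₂ − M₁)) = 10^(0.4 × 12.8823) = 10^5.15292 = 1.4221 × 10^5.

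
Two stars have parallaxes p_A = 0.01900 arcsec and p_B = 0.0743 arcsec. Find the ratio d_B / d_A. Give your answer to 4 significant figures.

0.2557

Since d = 1/p, d_B/d_A = p_A/p_B.
= 0.01900 / 0.0743 = 0.25572.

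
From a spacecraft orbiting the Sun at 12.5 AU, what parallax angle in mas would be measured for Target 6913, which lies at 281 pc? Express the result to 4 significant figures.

p (arcsec) = B (AU) / d (pc).
p = 12.5 / 281 = 0.044484 arcsec = 44.484 mas.

44.48 mas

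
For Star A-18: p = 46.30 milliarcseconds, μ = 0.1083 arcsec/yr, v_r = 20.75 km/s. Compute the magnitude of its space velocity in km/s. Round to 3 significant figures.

d = 1/p = 1/0.04630″ = 21.598 pc.
v_t = 4.740 μ d = 4.740 × 0.1083 × 21.598 = 11.087 km/s.
v = √(v_r² + v_t²) = √(20.75² + 11.087²) = √553.484 = 23.526 km/s.

23.5 km/s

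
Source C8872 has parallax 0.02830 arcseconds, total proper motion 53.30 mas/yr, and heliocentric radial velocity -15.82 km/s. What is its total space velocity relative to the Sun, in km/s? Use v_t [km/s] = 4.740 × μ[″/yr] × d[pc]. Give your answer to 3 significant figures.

18.2 km/s

d = 1/p = 1/0.02830″ = 35.336 pc.
μ = 53.30 mas/yr = 0.05330 ″/yr.
v_t = 4.740 μ d = 4.740 × 0.05330 × 35.336 = 8.9274 km/s.
v = √(v_r² + v_t²) = √((-15.82)² + 8.9274²) = √329.971 = 18.165 km/s.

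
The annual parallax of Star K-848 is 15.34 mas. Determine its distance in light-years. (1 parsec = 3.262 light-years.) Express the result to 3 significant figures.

p = 15.34 mas = 0.01534 arcsec.
d = 1/p = 1/0.01534 = 65.189 pc.
In light-years: 65.189 × 3.262 = 212.65 ly.

213 light years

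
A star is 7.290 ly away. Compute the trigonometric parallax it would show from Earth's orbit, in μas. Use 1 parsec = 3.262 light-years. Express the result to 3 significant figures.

d = 7.290 ly ÷ 3.262 = 2.2348 pc.
p = 1/d = 1/2.2348 = 0.44747 arcsec.
= 0.44747 × 10⁶ = 4.4747 × 10^5 μas.

447000 μas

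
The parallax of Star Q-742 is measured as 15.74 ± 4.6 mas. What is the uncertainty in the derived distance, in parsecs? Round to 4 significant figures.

18.57 pc

d = 1/p, so σ_d = σ_p / p².
σ_d = 0.00460 / (0.01574)² = 0.00460 / 0.00024775 = 18.567 pc.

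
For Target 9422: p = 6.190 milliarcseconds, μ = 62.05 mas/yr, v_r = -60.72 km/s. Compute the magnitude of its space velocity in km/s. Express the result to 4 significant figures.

d = 1/p = 1/0.006190″ = 161.55 pc.
μ = 62.05 mas/yr = 0.06205 ″/yr.
v_t = 4.740 μ d = 4.740 × 0.06205 × 161.55 = 47.515 km/s.
v = √(v_r² + v_t²) = √((-60.72)² + 47.515²) = √5944.59 = 77.101 km/s.

77.10 km/s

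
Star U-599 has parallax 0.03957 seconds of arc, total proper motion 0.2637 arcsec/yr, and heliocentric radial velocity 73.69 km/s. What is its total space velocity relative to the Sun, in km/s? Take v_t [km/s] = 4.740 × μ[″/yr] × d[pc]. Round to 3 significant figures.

80.2 km/s

d = 1/p = 1/0.03957″ = 25.272 pc.
v_t = 4.740 μ d = 4.740 × 0.2637 × 25.272 = 31.588 km/s.
v = √(v_r² + v_t²) = √(73.69² + 31.588²) = √6428.02 = 80.175 km/s.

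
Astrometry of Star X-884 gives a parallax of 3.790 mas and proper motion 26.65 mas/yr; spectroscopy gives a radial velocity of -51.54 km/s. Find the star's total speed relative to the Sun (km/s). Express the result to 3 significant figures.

d = 1/p = 1/0.003790″ = 263.85 pc.
μ = 26.65 mas/yr = 0.02665 ″/yr.
v_t = 4.740 μ d = 4.740 × 0.02665 × 263.85 = 33.33 km/s.
v = √(v_r² + v_t²) = √((-51.54)² + 33.33²) = √3767.26 = 61.378 km/s.

61.4 km/s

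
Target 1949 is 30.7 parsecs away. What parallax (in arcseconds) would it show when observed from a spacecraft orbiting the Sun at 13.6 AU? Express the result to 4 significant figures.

p (arcsec) = B (AU) / d (pc).
p = 13.6 / 30.7 = 0.443 arcsec.

0.4430 arcsec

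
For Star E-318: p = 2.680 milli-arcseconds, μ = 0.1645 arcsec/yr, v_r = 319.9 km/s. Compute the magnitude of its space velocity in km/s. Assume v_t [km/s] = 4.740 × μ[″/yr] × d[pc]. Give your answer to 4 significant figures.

d = 1/p = 1/0.002680″ = 373.13 pc.
v_t = 4.740 μ d = 4.740 × 0.1645 × 373.13 = 290.94 km/s.
v = √(v_r² + v_t²) = √(319.9² + 290.94²) = √186982 = 432.41 km/s.

432.4 km/s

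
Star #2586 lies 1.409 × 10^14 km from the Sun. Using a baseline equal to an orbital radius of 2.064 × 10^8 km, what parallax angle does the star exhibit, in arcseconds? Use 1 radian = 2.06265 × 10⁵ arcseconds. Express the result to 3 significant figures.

θ ≈ B/d = (2.064 × 10^8) / (1.409 × 10^14) = 1.4649 × 10^-6 rad.
In arcseconds: 1.4649 × 10^-6 × 206265 = 0.30216″.

0.302 arcsec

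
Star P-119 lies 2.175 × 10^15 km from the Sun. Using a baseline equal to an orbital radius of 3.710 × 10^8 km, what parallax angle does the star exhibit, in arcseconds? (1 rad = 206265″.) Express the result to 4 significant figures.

0.03518 arcsec

θ ≈ B/d = (3.710 × 10^8) / (2.175 × 10^15) = 1.7057 × 10^-7 rad.
In arcseconds: 1.7057 × 10^-7 × 206265 = 0.035183″.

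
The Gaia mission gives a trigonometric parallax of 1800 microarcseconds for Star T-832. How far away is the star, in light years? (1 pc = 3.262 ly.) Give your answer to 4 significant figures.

p = 1800 microarcseconds = 0.001800 arcsec.
d = 1/p = 1/0.001800 = 555.56 pc.
In light-years: 555.56 × 3.262 = 1812.2 ly.

1812 light years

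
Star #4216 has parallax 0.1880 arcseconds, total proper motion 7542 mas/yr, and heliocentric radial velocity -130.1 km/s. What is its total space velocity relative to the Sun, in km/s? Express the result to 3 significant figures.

230 km/s

d = 1/p = 1/0.1880″ = 5.3191 pc.
μ = 7542 mas/yr = 7.542 ″/yr.
v_t = 4.740 μ d = 4.740 × 7.542 × 5.3191 = 190.15 km/s.
v = √(v_r² + v_t²) = √((-130.1)² + 190.15²) = √53083 = 230.4 km/s.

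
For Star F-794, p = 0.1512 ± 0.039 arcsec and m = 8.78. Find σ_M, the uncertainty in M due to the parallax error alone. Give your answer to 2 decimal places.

σ_M = 0.56 mag

M = m − 5 log₁₀ d + 5 = m + 5 log₁₀ p + 5, so ∂M/∂p = 5/(p ln 10).
σ_M = (5/ln 10) · (σ_p/p) = 2.1715 × 0.039/0.1512 = 2.1715 × 0.25794 = 0.56012.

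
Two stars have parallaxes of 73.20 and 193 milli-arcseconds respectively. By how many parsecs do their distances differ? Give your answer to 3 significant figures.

8.48 pc

d_A = 1/0.07320″ = 13.661 pc; d_B = 1/0.1930″ = 5.1813 pc.
|d_B − d_A| = |5.1813 − 13.661| = 8.4797 pc.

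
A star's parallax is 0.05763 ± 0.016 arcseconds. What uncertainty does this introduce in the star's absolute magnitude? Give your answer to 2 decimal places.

σ_M = 0.60 mag

M = m − 5 log₁₀ d + 5 = m + 5 log₁₀ p + 5, so ∂M/∂p = 5/(p ln 10).
σ_M = (5/ln 10) · (σ_p/p) = 2.1715 × 0.016/0.05763 = 2.1715 × 0.27763 = 0.60287.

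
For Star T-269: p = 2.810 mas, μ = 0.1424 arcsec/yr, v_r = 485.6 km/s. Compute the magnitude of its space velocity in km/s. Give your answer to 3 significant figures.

542 km/s

d = 1/p = 1/0.002810″ = 355.87 pc.
v_t = 4.740 μ d = 4.740 × 0.1424 × 355.87 = 240.2 km/s.
v = √(v_r² + v_t²) = √(485.6² + 240.2²) = √293503 = 541.76 km/s.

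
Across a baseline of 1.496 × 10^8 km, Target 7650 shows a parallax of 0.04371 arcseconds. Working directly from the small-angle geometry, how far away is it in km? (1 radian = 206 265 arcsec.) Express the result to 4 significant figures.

θ = 0.04371″ = 0.04371/206265 = 2.1191 × 10^-7 rad.
d = B/θ = (1.496 × 10^8) / (2.1191 × 10^-7) = 7.0596 × 10^14 km.

7.060 × 10^14 km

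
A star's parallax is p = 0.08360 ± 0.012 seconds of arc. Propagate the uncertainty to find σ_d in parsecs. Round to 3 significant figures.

1.72 pc

d = 1/p, so σ_d = σ_p / p².
σ_d = 0.0120 / (0.08360)² = 0.0120 / 0.006989 = 1.717 pc.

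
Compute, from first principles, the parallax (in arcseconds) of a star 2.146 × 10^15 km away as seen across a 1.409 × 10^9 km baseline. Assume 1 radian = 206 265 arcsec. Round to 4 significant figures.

θ ≈ B/d = (1.409 × 10^9) / (2.146 × 10^15) = 6.5657 × 10^-7 rad.
In arcseconds: 6.5657 × 10^-7 × 206265 = 0.13543″.

0.1354 arcsec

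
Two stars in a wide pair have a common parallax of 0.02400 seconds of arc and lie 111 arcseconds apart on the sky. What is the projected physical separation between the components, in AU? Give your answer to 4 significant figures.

4625 AU

d = 1/p = 1/0.02400″ = 41.667 pc.
At distance d (pc), an angle of θ arcsec spans θ·d AU: s = 111 × 41.667 = 4625 AU.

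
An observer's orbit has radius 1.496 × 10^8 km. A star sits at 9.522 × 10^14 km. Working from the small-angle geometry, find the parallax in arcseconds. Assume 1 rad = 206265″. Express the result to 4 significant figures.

0.03241 arcsec

θ ≈ B/d = (1.496 × 10^8) / (9.522 × 10^14) = 1.5711 × 10^-7 rad.
In arcseconds: 1.5711 × 10^-7 × 206265 = 0.032406″.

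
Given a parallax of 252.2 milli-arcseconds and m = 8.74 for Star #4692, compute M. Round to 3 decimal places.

d = 1/p = 1/0.2522″ = 3.9651 pc.
m − M = 5 log₁₀(3.9651) − 5 = 2.9913 − 5 = -2.0087.
M = m − (m − M) = 8.74 − (-2.0087) = 10.749.

M = 10.749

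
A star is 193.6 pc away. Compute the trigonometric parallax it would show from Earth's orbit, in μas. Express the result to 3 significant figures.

p = 1/d = 1/193.6 = 0.0051653 arcsec.
= 0.0051653 × 10⁶ = 5165.3 μas.

5170 μas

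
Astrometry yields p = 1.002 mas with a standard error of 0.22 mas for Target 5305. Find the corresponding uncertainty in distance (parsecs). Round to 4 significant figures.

d = 1/p, so σ_d = σ_p / p².
σ_d = 0.000220 / (0.001002)² = 0.000220 / 0.000001004 = 219.12 pc.

219.1 pc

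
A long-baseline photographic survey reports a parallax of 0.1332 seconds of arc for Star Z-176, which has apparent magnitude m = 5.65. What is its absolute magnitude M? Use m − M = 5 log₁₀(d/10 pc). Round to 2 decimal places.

d = 1/p = 1/0.1332″ = 7.5075 pc.
m − M = 5 log₁₀(7.5075) − 5 = 4.3775 − 5 = -0.6225.
M = m − (m − M) = 5.65 − (-0.6225) = 6.27.

M = 6.27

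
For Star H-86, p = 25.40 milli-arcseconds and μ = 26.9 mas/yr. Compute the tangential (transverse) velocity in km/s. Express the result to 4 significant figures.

5.020 km/s

d = 1/p = 1/0.02540″ = 39.37 pc.
μ = 26.9 mas/yr = 0.0269 ″/yr.
v_t = 4.74 × μ × d = 4.74 × 0.0269 × 39.37 = 5.0199 km/s.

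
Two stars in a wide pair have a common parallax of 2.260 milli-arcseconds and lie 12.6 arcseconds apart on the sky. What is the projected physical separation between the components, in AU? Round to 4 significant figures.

d = 1/p = 1/0.002260″ = 442.48 pc.
At distance d (pc), an angle of θ arcsec spans θ·d AU: s = 12.6 × 442.48 = 5575.2 AU.

5575 AU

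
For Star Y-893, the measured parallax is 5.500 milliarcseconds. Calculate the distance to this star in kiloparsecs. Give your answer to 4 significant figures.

p = 5.500 milliarcseconds = 0.005500 arcsec.
d = 1/p = 1/0.005500 = 181.82 pc.
= 0.18182 kpc.

0.1818 kpc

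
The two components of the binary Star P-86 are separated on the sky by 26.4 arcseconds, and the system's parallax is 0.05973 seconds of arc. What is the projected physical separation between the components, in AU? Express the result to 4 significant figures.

442.0 AU

d = 1/p = 1/0.05973″ = 16.742 pc.
At distance d (pc), an angle of θ arcsec spans θ·d AU: s = 26.4 × 16.742 = 441.99 AU.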